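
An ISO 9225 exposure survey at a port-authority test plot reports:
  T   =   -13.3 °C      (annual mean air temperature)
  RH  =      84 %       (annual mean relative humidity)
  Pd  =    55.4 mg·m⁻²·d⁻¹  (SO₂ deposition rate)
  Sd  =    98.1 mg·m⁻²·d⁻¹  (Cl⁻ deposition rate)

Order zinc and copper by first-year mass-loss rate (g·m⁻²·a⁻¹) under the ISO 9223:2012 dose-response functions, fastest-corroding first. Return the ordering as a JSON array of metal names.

["zinc", "copper"]

zinc: temperature factor f = +0.038·(-23.3) = -0.8854
  SO₂ term: 0.0129·55.4^0.44·exp(0.046·84-0.8854) = 1.484
  Cl⁻ term: 0.0175·98.1^0.57·exp(0.008·84+0.085·-13.3) = 0.1511
  r_corr = 1.484 + 0.1511 = 1.635 μm/a
  mass loss = 1.635 μm/a × 7.14 g/cm³ = 11.67 g·m⁻²·a⁻¹
copper: f(T) = +0.126·(T−10) [T≤10 °C] = -2.9358
  Pd branch = 0.0053·Pd^0.26·e^(0.059·RH+f) = 0.1135 μm/a
  Cl⁻ term: 0.01025·98.1^0.27·exp(0.036·84+0.049·-13.3) = 0.3791
  r_corr = 0.1135 + 0.3791 = 0.4926 μm/a
  mass loss = 0.4926 μm/a × 8.96 g/cm³ = 4.414 g·m⁻²·a⁻¹
Ordering by g·m⁻²·a⁻¹: zinc (11.7) > copper (4.41)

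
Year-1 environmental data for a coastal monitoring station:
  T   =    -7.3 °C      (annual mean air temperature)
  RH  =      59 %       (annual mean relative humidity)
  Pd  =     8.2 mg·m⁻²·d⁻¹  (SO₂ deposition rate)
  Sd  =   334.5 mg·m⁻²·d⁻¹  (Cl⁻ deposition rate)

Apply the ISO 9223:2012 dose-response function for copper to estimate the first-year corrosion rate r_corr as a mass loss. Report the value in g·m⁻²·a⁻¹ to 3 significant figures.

copper: f(T) = +0.126·(T−10) [T≤10 °C] = -2.1798
  sulphur-dioxide contribution → 0.03365 μm/a
  chloride contribution → 0.288 μm/a
  total first-year rate 0.3217 μm/a
Convert to mass loss: 0.3217 μm/a × 8.96 g/cm³ = 2.882 g·m⁻²·a⁻¹

r_corr = 2.88 g·m⁻²·a⁻¹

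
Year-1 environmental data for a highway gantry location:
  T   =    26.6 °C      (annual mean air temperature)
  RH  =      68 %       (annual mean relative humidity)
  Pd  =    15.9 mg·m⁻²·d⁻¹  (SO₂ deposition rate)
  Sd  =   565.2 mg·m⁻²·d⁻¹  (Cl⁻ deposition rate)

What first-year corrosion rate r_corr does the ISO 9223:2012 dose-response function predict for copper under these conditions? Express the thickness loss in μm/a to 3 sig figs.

copper: T>10 °C ⇒ hinge -0.080·(26.6−10) = -1.3280
  sulphur-dioxide contribution → 0.1593 μm/a
  chloride contribution → 2.416 μm/a
  ⇒ r_corr(copper) = 2.575 μm/a

r_corr = 2.57 μm/a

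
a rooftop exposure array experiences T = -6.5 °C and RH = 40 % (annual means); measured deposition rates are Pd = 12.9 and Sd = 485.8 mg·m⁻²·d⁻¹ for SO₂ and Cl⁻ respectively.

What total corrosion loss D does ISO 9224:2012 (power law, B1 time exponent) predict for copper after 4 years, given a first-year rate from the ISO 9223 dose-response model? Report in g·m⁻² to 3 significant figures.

D(4) = 4.08 g·m⁻²

copper: temperature factor f = +0.126·(-16.5) = -2.0790
  Pd branch = 0.0053·Pd^0.26·e^(0.059·RH+f) = 0.01365 μm/a
  Sd branch = 0.01025·Sd^0.27·e^(0.036·RH+0.049·T) = 0.1672 μm/a
  r_corr = 0.01365 + 0.1672 = 0.1808 μm/a
ISO 9224: D(t) = r_corr · t^b with b = 0.667 (copper, B1)
  D(4) = 0.1808 × 4^0.667 = 0.1808 × 2.521 = 0.4558 μm
  Mass loss = 0.4558 μm × 8.96 g/cm³ = 4.084 g·m⁻²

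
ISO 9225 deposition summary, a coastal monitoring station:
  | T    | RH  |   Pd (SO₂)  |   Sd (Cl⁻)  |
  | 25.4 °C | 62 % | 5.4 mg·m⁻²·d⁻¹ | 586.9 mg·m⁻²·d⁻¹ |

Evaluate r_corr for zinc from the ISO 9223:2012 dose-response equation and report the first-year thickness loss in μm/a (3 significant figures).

zinc: f(T) = -0.071·(T−10) [T>10 °C] = -1.0934
  SO₂ term: 0.0129·5.4^0.44·exp(0.046·62-1.0934) = 0.1573
  Cl⁻ term: 0.0175·586.9^0.57·exp(0.008·62+0.085·25.4) = 9.423
  r_corr = 0.1573 + 9.423 = 9.58 μm/a

r_corr = 9.58 μm/a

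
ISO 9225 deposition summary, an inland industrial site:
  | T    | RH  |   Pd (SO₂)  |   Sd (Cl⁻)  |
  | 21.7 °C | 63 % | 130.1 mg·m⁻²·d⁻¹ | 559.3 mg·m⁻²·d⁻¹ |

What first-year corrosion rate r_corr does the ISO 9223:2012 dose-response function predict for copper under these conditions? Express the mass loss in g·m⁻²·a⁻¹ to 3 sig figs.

copper: temperature factor f = -0.080·(11.7) = -0.9360
  Pd branch = 0.0053·Pd^0.26·e^(0.059·RH+f) = 0.3032 μm/a
  Sd branch = 0.01025·Sd^0.27·e^(0.036·RH+0.049·T) = 1.583 μm/a
  sum: 0.3032 + 1.583 → r_corr = 1.886 μm/a
Convert to mass loss: 1.886 μm/a × 8.96 g/cm³ = 16.9 g·m⁻²·a⁻¹

r_corr = 16.9 g·m⁻²·a⁻¹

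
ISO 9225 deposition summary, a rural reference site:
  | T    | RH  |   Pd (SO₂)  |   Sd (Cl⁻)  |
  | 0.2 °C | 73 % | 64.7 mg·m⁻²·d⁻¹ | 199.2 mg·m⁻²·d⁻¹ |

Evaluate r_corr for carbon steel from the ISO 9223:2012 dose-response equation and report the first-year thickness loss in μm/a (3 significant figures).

r_corr = 45.8 μm/a

carbon steel: temperature factor f = +0.150·(-9.8) = -1.4700
  SO₂ term: 1.77·64.7^0.52·exp(0.02·73-1.4700) = 15.32
  Cl⁻ term: 0.102·199.2^0.62·exp(0.033·73+0.04·0.2) = 30.47
  r_corr = 15.32 + 30.47 = 45.79 μm/a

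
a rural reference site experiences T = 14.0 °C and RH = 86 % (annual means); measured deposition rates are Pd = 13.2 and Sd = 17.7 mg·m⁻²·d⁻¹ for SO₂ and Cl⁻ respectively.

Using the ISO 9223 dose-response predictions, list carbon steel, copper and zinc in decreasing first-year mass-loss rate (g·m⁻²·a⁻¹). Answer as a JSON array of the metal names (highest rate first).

carbon steel: T>10 °C ⇒ hinge -0.054·(14.0−10) = -0.2160
  Pd branch = 1.77·Pd^0.52·e^(0.02·RH+f) = 30.47 μm/a
  Cl⁻ term: 0.102·17.7^0.62·exp(0.033·86+0.04·14.0) = 18.12
  sum: 30.47 + 18.12 → r_corr = 48.59 μm/a
  mass loss = 48.59 μm/a × 7.85 g/cm³ = 381.4 g·m⁻²·a⁻¹
copper: T>10 °C ⇒ hinge -0.080·(14.0−10) = -0.3200
  Pd branch = 0.0053·Pd^0.26·e^(0.059·RH+f) = 1.203 μm/a
  Cl⁻ term: 0.01025·17.7^0.27·exp(0.036·86+0.049·14.0) = 0.9776
  r_corr = 1.203 + 0.9776 = 2.181 μm/a
  mass loss = 2.181 μm/a × 8.96 g/cm³ = 19.54 g·m⁻²·a⁻¹
zinc: T>10 °C ⇒ hinge -0.071·(14.0−10) = -0.2840
  SO₂ term: 0.0129·13.2^0.44·exp(0.046·86-0.2840) = 1.579
  Sd branch = 0.0175·Sd^0.57·e^(0.008·RH+0.085·T) = 0.5888 μm/a
  r_corr = 1.579 + 0.5888 = 2.168 μm/a
  mass loss = 2.168 μm/a × 7.14 g/cm³ = 15.48 g·m⁻²·a⁻¹
Ordering by g·m⁻²·a⁻¹: carbon steel (381) > copper (19.5) > zinc (15.5)

["carbon steel", "copper", "zinc"]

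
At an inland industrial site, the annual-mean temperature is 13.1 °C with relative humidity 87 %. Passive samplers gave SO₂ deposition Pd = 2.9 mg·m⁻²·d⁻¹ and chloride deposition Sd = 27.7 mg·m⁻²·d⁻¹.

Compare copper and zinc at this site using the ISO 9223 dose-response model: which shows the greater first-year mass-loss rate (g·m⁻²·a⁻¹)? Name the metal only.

copper

copper: T>10 °C ⇒ hinge -0.080·(13.1−10) = -0.2480
  sulphur-dioxide contribution → 0.9248 μm/a
  chloride contribution → 1.094 μm/a
  total first-year rate 2.019 μm/a
  mass loss = 2.019 μm/a × 8.96 g/cm³ = 18.09 g·m⁻²·a⁻¹
zinc: temperature factor f = -0.071·(3.1) = -0.2201
  sulphur-dioxide contribution → 0.9047 μm/a
  chloride contribution → 0.7098 μm/a
  ⇒ r_corr(zinc) = 1.614 μm/a
  mass loss = 1.614 μm/a × 7.14 g/cm³ = 11.53 g·m⁻²·a⁻¹
Ordering by g·m⁻²·a⁻¹: copper (18.1) > zinc (11.5)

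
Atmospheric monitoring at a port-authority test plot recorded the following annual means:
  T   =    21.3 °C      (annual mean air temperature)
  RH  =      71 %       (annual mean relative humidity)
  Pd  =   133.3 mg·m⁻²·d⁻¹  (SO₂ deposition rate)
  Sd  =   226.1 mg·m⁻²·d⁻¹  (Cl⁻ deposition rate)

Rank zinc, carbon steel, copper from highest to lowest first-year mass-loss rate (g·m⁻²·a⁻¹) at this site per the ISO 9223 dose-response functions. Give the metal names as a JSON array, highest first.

["carbon steel", "zinc", "copper"]

zinc: T>10 °C ⇒ hinge -0.071·(21.3−10) = -0.8023
  SO₂ term: 0.0129·133.3^0.44·exp(0.046·71-0.8023) = 1.305
  Sd branch = 0.0175·Sd^0.57·e^(0.008·RH+0.085·T) = 4.149 μm/a
  r_corr = 1.305 + 4.149 = 5.454 μm/a
  mass loss = 5.454 μm/a × 7.14 g/cm³ = 38.94 g·m⁻²·a⁻¹
carbon steel: f(T) = -0.054·(T−10) [T>10 °C] = -0.6102
  SO₂ term: 1.77·133.3^0.52·exp(0.02·71-0.6102) = 50.65
  Cl⁻ term: 0.102·226.1^0.62·exp(0.033·71+0.04·21.3) = 71.75
  sum: 50.65 + 71.75 → r_corr = 122.4 μm/a
  mass loss = 122.4 μm/a × 7.85 g/cm³ = 960.9 g·m⁻²·a⁻¹
copper: T>10 °C ⇒ hinge -0.080·(21.3−10) = -0.9040
  SO₂ term: 0.0053·133.3^0.26·exp(0.059·71-0.9040) = 0.5051
  Sd branch = 0.01025·Sd^0.27·e^(0.036·RH+0.049·T) = 1.621 μm/a
  r_corr = 0.5051 + 1.621 = 2.126 μm/a
  mass loss = 2.126 μm/a × 8.96 g/cm³ = 19.05 g·m⁻²·a⁻¹
Ordering by g·m⁻²·a⁻¹: carbon steel (961) > zinc (38.9) > copper (19)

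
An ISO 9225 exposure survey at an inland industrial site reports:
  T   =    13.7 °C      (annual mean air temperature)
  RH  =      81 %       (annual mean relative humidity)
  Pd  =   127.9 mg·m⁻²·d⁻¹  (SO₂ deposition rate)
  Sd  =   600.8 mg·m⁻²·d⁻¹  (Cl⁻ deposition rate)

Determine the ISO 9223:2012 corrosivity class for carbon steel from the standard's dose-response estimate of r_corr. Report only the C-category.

carbon steel: T>10 °C ⇒ hinge -0.054·(13.7−10) = -0.1998
  SO₂ term: 1.77·127.9^0.52·exp(0.02·81-0.1998) = 91.27
  Sd branch = 0.102·Sd^0.62·e^(0.033·RH+0.04·T) = 135 μm/a
  sum: 91.27 + 135 → r_corr = 226.3 μm/a
ISO 9223 Table 2 (carbon steel): 200 < 226 ≤ 700 μm/a ⇒ CX

CX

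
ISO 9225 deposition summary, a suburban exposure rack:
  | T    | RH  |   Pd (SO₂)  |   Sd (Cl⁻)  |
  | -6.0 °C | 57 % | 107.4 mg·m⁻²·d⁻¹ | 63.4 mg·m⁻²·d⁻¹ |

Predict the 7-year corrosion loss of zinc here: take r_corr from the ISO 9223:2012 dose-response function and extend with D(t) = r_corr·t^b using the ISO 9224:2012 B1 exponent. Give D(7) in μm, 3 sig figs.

D(7) = 4.54 μm

zinc: f(T) = +0.038·(T−10) [T≤10 °C] = -0.6080
  Pd branch = 0.0129·Pd^0.44·e^(0.046·RH+f) = 0.7567 μm/a
  Sd branch = 0.0175·Sd^0.57·e^(0.008·RH+0.085·T) = 0.1765 μm/a
  r_corr = 0.7567 + 0.1765 = 0.9332 μm/a
ISO 9224: D(t) = r_corr · t^b with b = 0.813 (zinc, B1)
  D(7) = 0.9332 × 7^0.813 = 0.9332 × 4.865 = 4.54 μm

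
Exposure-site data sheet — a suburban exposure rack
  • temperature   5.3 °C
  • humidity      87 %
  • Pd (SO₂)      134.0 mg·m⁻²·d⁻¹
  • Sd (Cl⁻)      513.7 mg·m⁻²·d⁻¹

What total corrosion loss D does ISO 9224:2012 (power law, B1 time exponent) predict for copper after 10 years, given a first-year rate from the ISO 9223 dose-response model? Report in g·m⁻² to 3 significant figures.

D(10) = 142 g·m⁻²

copper: f(T) = +0.126·(T−10) [T≤10 °C] = -0.5922
  sulphur-dioxide contribution → 1.776 μm/a
  chloride contribution → 1.643 μm/a
  ⇒ r_corr(copper) = 3.419 μm/a
Long-term exponent b (ISO 9224 Table 2, B1) = 0.667
  D(10) = 3.419 × 10^0.667 = 3.419 × 4.645 = 15.88 μm
  Mass loss = 15.88 μm × 8.96 g/cm³ = 142.3 g·m⁻²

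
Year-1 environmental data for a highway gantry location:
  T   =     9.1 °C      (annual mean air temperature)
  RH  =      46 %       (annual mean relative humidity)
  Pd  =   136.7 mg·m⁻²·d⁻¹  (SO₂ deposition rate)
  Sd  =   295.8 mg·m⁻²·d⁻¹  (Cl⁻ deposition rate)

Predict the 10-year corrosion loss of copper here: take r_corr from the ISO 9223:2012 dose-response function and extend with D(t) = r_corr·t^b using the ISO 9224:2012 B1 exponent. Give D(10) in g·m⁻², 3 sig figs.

copper: f(T) = +0.126·(T−10) [T≤10 °C] = -0.1134
  SO₂ term: 0.0053·136.7^0.26·exp(0.059·46-0.1134) = 0.2564
  Cl⁻ term: 0.01025·295.8^0.27·exp(0.036·46+0.049·9.1) = 0.3897
  sum: 0.2564 + 0.3897 → r_corr = 0.6462 μm/a
Power-law: D(10) = r_corr · 10^0.667
  D(10) = 0.6462 × 10^0.667 = 0.6462 × 4.645 = 3.001 μm
  Mass loss = 3.001 μm × 8.96 g/cm³ = 26.89 g·m⁻²

D(10) = 26.9 g·m⁻²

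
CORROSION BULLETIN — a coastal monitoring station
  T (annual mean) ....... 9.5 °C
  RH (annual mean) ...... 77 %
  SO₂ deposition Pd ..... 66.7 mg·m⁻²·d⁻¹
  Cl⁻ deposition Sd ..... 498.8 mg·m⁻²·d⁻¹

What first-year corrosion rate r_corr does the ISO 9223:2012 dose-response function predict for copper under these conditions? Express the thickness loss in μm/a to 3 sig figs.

r_corr = 2.79 μm/a

copper: T≤10 °C ⇒ hinge +0.126·(9.5−10) = -0.0630
  Pd branch = 0.0053·Pd^0.26·e^(0.059·RH+f) = 1.394 μm/a
  Sd branch = 0.01025·Sd^0.27·e^(0.036·RH+0.049·T) = 1.397 μm/a
  sum: 1.394 + 1.397 → r_corr = 2.791 μm/a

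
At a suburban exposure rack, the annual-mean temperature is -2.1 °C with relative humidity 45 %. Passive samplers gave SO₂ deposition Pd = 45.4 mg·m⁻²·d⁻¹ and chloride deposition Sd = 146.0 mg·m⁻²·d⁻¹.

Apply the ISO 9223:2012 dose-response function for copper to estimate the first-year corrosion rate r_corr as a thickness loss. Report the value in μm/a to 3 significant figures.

copper: temperature factor f = +0.126·(-12.1) = -1.5246
  sulphur-dioxide contribution → 0.04426 μm/a
  chloride contribution → 0.1795 μm/a
  total first-year rate 0.2237 μm/a

r_corr = 0.224 μm/a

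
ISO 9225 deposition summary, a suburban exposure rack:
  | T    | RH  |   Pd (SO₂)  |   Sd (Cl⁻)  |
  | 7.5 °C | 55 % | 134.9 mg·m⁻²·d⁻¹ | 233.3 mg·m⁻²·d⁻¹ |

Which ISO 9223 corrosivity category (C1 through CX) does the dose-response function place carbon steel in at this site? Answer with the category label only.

carbon steel: temperature factor f = +0.150·(-2.5) = -0.3750
  SO₂ term: 1.77·134.9^0.52·exp(0.02·55-0.3750) = 46.82
  Cl⁻ term: 0.102·233.3^0.62·exp(0.033·55+0.04·7.5) = 24.85
  r_corr = 46.82 + 24.85 = 71.67 μm/a
71.7 μm/a falls in (50, 80] for carbon steel → category C4

C4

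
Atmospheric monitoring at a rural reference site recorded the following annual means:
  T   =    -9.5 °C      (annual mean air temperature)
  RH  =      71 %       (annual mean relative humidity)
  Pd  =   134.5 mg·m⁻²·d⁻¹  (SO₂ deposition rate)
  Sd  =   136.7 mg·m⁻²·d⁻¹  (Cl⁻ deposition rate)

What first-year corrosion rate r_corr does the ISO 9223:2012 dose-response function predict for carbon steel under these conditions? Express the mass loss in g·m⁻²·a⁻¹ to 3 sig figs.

carbon steel: T≤10 °C ⇒ hinge +0.150·(-9.5−10) = -2.9250
  Pd branch = 1.77·Pd^0.52·e^(0.02·RH+f) = 5.027 μm/a
  Sd branch = 0.102·Sd^0.62·e^(0.033·RH+0.04·T) = 15.32 μm/a
  r_corr = 5.027 + 15.32 = 20.35 μm/a
Convert to mass loss: 20.35 μm/a × 7.85 g/cm³ = 159.7 g·m⁻²·a⁻¹

r_corr = 160 g·m⁻²·a⁻¹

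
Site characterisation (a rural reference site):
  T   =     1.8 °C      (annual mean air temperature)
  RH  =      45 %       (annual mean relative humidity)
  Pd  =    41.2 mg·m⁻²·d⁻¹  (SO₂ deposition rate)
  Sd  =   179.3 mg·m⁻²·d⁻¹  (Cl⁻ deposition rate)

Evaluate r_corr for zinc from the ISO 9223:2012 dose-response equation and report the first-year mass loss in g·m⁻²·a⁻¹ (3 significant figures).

zinc: f(T) = +0.038·(T−10) [T≤10 °C] = -0.3116
  SO₂ term: 0.0129·41.2^0.44·exp(0.046·45-0.3116) = 0.3844
  Cl⁻ term: 0.0175·179.3^0.57·exp(0.008·45+0.085·1.8) = 0.5628
  sum: 0.3844 + 0.5628 → r_corr = 0.9472 μm/a
Convert to mass loss: 0.9472 μm/a × 7.14 g/cm³ = 6.763 g·m⁻²·a⁻¹

r_corr = 6.76 g·m⁻²·a⁻¹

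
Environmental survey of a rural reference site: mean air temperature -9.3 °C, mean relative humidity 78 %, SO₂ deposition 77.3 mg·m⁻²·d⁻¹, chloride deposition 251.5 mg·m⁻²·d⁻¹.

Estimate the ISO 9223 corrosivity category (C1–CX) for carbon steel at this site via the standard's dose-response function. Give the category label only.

C3

carbon steel: f(T) = +0.150·(T−10) [T≤10 °C] = -2.8950
  Pd branch = 1.77·Pd^0.52·e^(0.02·RH+f) = 4.467 μm/a
  Cl⁻ term: 0.102·251.5^0.62·exp(0.033·78+0.04·-9.3) = 28.4
  sum: 4.467 + 28.4 → r_corr = 32.86 μm/a
32.9 μm/a falls in (25, 50] for carbon steel → category C3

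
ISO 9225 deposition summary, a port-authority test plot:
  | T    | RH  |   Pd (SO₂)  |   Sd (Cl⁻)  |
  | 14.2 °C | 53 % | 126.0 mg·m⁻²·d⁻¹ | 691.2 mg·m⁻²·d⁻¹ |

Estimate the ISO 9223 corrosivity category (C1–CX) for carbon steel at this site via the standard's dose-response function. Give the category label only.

carbon steel: T>10 °C ⇒ hinge -0.054·(14.2−10) = -0.2268
  sulphur-dioxide contribution → 50.35 μm/a
  chloride contribution → 59.62 μm/a
  total first-year rate 110 μm/a
ISO 9223 Table 2 (carbon steel): 80 < 110 ≤ 200 μm/a ⇒ C5

C5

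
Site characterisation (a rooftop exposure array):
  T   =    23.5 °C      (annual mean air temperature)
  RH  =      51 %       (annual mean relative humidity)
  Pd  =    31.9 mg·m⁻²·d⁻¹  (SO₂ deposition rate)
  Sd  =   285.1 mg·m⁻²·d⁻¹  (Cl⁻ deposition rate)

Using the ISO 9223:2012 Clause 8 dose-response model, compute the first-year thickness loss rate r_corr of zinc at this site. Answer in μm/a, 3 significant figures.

zinc: temperature factor f = -0.071·(13.5) = -0.9585
  Pd branch = 0.0129·Pd^0.44·e^(0.046·RH+f) = 0.2371 μm/a
  Sd branch = 0.0175·Sd^0.57·e^(0.008·RH+0.085·T) = 4.865 μm/a
  sum: 0.2371 + 4.865 → r_corr = 5.102 μm/a

r_corr = 5.10 μm/a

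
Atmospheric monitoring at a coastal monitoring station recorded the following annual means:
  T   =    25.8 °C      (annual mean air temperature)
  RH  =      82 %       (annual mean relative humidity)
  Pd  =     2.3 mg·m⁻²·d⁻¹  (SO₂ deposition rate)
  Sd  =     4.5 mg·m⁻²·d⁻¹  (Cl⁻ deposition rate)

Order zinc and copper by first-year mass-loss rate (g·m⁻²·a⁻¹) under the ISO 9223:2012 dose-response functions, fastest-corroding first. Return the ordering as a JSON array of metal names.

["copper", "zinc"]

zinc: f(T) = -0.071·(T−10) [T>10 °C] = -1.1218
  Pd branch = 0.0129·Pd^0.44·e^(0.046·RH+f) = 0.2635 μm/a
  Sd branch = 0.0175·Sd^0.57·e^(0.008·RH+0.085·T) = 0.7123 μm/a
  sum: 0.2635 + 0.7123 → r_corr = 0.9758 μm/a
  mass loss = 0.9758 μm/a × 7.14 g/cm³ = 6.967 g·m⁻²·a⁻¹
copper: T>10 °C ⇒ hinge -0.080·(25.8−10) = -1.2640
  SO₂ term: 0.0053·2.3^0.26·exp(0.059·82-1.2640) = 0.2347
  Sd branch = 0.01025·Sd^0.27·e^(0.036·RH+0.049·T) = 1.043 μm/a
  sum: 0.2347 + 1.043 → r_corr = 1.277 μm/a
  mass loss = 1.277 μm/a × 8.96 g/cm³ = 11.45 g·m⁻²·a⁻¹
Ordering by g·m⁻²·a⁻¹: copper (11.4) > zinc (6.97)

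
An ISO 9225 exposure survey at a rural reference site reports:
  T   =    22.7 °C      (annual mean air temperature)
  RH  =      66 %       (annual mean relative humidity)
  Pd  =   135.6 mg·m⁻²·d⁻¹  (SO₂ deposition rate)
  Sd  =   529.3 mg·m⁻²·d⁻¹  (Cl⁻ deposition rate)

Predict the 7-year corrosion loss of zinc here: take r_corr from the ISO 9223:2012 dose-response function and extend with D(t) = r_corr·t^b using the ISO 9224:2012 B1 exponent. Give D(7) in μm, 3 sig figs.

zinc: f(T) = -0.071·(T−10) [T>10 °C] = -0.9017
  SO₂ term: 0.0129·135.6^0.44·exp(0.046·66-0.9017) = 0.9456
  Cl⁻ term: 0.0175·529.3^0.57·exp(0.008·66+0.085·22.7) = 7.292
  r_corr = 0.9456 + 7.292 = 8.237 μm/a
Power-law: D(7) = r_corr · 7^0.813
  D(7) = 8.237 × 7^0.813 = 8.237 × 4.865 = 40.07 μm

D(7) = 40.1 μm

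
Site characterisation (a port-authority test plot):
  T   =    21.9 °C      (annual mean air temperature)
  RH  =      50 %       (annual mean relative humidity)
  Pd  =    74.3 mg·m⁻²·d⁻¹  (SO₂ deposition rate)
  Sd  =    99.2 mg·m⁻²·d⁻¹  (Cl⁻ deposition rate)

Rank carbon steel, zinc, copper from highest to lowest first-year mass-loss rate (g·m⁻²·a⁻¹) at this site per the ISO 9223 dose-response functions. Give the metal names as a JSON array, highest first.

["carbon steel", "zinc", "copper"]

carbon steel: temperature factor f = -0.054·(11.9) = -0.6426
  Pd branch = 1.77·Pd^0.52·e^(0.02·RH+f) = 23.77 μm/a
  Cl⁻ term: 0.102·99.2^0.62·exp(0.033·50+0.04·21.9) = 22.05
  r_corr = 23.77 + 22.05 = 45.83 μm/a
  mass loss = 45.83 μm/a × 7.85 g/cm³ = 359.7 g·m⁻²·a⁻¹
zinc: T>10 °C ⇒ hinge -0.071·(21.9−10) = -0.8449
  SO₂ term: 0.0129·74.3^0.44·exp(0.046·50-0.8449) = 0.3679
  Sd branch = 0.0175·Sd^0.57·e^(0.008·RH+0.085·T) = 2.308 μm/a
  r_corr = 0.3679 + 2.308 = 2.676 μm/a
  mass loss = 2.676 μm/a × 7.14 g/cm³ = 19.11 g·m⁻²·a⁻¹
copper: T>10 °C ⇒ hinge -0.080·(21.9−10) = -0.9520
  SO₂ term: 0.0053·74.3^0.26·exp(0.059·50-0.9520) = 0.1198
  Sd branch = 0.01025·Sd^0.27·e^(0.036·RH+0.049·T) = 0.6274 μm/a
  sum: 0.1198 + 0.6274 → r_corr = 0.7472 μm/a
  mass loss = 0.7472 μm/a × 8.96 g/cm³ = 6.695 g·m⁻²·a⁻¹
Ordering by g·m⁻²·a⁻¹: carbon steel (360) > zinc (19.1) > copper (6.7)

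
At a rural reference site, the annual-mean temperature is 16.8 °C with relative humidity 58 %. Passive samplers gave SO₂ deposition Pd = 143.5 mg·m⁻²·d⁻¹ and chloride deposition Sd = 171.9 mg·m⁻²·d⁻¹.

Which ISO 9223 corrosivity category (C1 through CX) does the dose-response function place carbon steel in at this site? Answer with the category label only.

carbon steel: T>10 °C ⇒ hinge -0.054·(16.8−10) = -0.3672
  sulphur-dioxide contribution → 51.74 μm/a
  chloride contribution → 32.93 μm/a
  total first-year rate 84.67 μm/a
ISO 9223 Table 2 (carbon steel): 80 < 84.7 ≤ 200 μm/a ⇒ C5

C5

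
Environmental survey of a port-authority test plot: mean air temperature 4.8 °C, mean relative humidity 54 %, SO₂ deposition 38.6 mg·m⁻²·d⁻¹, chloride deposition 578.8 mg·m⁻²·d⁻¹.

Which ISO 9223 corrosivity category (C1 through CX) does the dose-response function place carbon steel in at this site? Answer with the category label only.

carbon steel: T≤10 °C ⇒ hinge +0.150·(4.8−10) = -0.7800
  SO₂ term: 1.77·38.6^0.52·exp(0.02·54-0.7800) = 15.97
  Cl⁻ term: 0.102·578.8^0.62·exp(0.033·54+0.04·4.8) = 37.9
  sum: 15.97 + 37.9 → r_corr = 53.87 μm/a
ISO 9223 Table 2 (carbon steel): 50 < 53.9 ≤ 80 μm/a ⇒ C4

C4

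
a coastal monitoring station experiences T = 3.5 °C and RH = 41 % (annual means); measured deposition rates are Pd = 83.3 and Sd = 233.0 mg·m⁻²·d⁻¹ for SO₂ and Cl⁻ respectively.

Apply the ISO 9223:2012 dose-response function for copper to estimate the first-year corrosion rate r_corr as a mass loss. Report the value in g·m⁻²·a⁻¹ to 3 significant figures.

copper: temperature factor f = +0.126·(-6.5) = -0.8190
  sulphur-dioxide contribution → 0.08289 μm/a
  chloride contribution → 0.232 μm/a
  total first-year rate 0.3149 μm/a
Convert to mass loss: 0.3149 μm/a × 8.96 g/cm³ = 2.821 g·m⁻²·a⁻¹

r_corr = 2.82 g·m⁻²·a⁻¹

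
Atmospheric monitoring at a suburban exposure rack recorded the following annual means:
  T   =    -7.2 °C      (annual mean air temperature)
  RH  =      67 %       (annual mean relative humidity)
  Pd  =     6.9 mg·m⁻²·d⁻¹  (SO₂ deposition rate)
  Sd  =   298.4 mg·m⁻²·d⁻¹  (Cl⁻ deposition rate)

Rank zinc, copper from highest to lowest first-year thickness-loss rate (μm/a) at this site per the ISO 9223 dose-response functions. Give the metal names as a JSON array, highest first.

zinc: temperature factor f = +0.038·(-17.2) = -0.6536
  sulphur-dioxide contribution → 0.3422 μm/a
  chloride contribution → 0.4175 μm/a
  ⇒ r_corr(zinc) = 0.7597 μm/a
copper: f(T) = +0.126·(T−10) [T≤10 °C] = -2.1672
  sulphur-dioxide contribution → 0.05223 μm/a
  chloride contribution → 0.3743 μm/a
  ⇒ r_corr(copper) = 0.4265 μm/a
Ordering by μm/a: zinc (0.76) > copper (0.427)

["zinc", "copper"]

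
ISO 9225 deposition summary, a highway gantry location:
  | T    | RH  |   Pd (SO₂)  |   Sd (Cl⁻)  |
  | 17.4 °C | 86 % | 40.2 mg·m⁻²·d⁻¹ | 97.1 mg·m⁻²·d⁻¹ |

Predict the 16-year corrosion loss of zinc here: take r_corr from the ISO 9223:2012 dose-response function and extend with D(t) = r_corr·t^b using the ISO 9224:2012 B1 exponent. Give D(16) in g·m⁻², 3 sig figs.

D(16) = 279 g·m⁻²

zinc: temperature factor f = -0.071·(7.4) = -0.5254
  Pd branch = 0.0129·Pd^0.44·e^(0.046·RH+f) = 2.025 μm/a
  Sd branch = 0.0175·Sd^0.57·e^(0.008·RH+0.085·T) = 2.074 μm/a
  sum: 2.025 + 2.074 → r_corr = 4.099 μm/a
Power-law: D(16) = r_corr · 16^0.813
  D(16) = 4.099 × 16^0.813 = 4.099 × 9.527 = 39.05 μm
  Mass loss = 39.05 μm × 7.14 g/cm³ = 278.8 g·m⁻²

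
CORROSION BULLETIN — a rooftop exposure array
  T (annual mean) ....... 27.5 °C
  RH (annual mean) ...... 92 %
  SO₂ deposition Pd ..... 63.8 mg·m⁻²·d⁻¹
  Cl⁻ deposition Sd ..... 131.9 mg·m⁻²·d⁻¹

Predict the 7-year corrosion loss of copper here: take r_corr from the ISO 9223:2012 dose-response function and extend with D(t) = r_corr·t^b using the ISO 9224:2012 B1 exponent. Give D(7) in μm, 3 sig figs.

copper: f(T) = -0.080·(T−10) [T>10 °C] = -1.4000
  Pd branch = 0.0053·Pd^0.26·e^(0.059·RH+f) = 0.8767 μm/a
  Cl⁻ term: 0.01025·131.9^0.27·exp(0.036·92+0.049·27.5) = 4.044
  sum: 0.8767 + 4.044 → r_corr = 4.92 μm/a
Power-law: D(7) = r_corr · 7^0.667
  D(7) = 4.92 × 7^0.667 = 4.92 × 3.662 = 18.02 μm

D(7) = 18.0 μm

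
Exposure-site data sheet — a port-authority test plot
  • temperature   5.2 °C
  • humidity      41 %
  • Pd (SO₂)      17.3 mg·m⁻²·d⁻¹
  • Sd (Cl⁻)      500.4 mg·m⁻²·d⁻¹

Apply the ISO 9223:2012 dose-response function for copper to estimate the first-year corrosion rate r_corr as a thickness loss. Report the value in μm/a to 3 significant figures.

copper: T≤10 °C ⇒ hinge +0.126·(5.2−10) = -0.6048
  SO₂ term: 0.0053·17.3^0.26·exp(0.059·41-0.6048) = 0.06824
  Cl⁻ term: 0.01025·500.4^0.27·exp(0.036·41+0.049·5.2) = 0.3099
  r_corr = 0.06824 + 0.3099 = 0.3781 μm/a

r_corr = 0.378 μm/a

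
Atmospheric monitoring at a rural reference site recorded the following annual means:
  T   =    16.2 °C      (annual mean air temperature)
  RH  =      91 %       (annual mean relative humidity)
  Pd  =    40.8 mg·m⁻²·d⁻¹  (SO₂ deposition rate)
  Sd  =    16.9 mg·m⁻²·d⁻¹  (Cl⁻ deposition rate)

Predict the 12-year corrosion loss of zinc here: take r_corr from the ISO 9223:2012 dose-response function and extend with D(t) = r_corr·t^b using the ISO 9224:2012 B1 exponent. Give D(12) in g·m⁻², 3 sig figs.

zinc: f(T) = -0.071·(T−10) [T>10 °C] = -0.4402
  sulphur-dioxide contribution → 2.793 μm/a
  chloride contribution → 0.7197 μm/a
  total first-year rate 3.513 μm/a
Long-term exponent b (ISO 9224 Table 2, B1) = 0.813
  D(12) = 3.513 × 12^0.813 = 3.513 × 7.54 = 26.49 μm
  Mass loss = 26.49 μm × 7.14 g/cm³ = 189.1 g·m⁻²

D(12) = 189 g·m⁻²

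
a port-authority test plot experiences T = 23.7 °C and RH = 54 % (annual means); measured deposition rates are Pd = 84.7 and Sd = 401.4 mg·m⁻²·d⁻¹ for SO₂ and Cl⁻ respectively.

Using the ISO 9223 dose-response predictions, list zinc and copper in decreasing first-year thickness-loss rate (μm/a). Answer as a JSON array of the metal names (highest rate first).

zinc: f(T) = -0.071·(T−10) [T>10 °C] = -0.9727
  Pd branch = 0.0129·Pd^0.44·e^(0.046·RH+f) = 0.4123 μm/a
  Sd branch = 0.0175·Sd^0.57·e^(0.008·RH+0.085·T) = 6.16 μm/a
  sum: 0.4123 + 6.16 → r_corr = 6.572 μm/a
copper: T>10 °C ⇒ hinge -0.080·(23.7−10) = -1.0960
  SO₂ term: 0.0053·84.7^0.26·exp(0.059·54-1.0960) = 0.1359
  Cl⁻ term: 0.01025·401.4^0.27·exp(0.036·54+0.049·23.7) = 1.154
  r_corr = 0.1359 + 1.154 = 1.29 μm/a
Ordering by μm/a: zinc (6.57) > copper (1.29)

["zinc", "copper"]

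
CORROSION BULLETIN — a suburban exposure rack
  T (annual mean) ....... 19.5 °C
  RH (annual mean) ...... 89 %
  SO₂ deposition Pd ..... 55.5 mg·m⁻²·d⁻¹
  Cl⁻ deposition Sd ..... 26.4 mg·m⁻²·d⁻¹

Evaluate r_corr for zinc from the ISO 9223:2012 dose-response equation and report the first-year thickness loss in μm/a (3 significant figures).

zinc: temperature factor f = -0.071·(9.5) = -0.6745
  sulphur-dioxide contribution → 2.308 μm/a
  chloride contribution → 1.209 μm/a
  total first-year rate 3.516 μm/a

r_corr = 3.52 μm/a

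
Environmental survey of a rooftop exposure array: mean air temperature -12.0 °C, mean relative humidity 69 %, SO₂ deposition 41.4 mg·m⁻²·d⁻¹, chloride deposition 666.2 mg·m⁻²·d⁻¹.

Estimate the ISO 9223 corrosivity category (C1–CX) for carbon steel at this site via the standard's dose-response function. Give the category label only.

carbon steel: f(T) = +0.150·(T−10) [T≤10 °C] = -3.3000
  SO₂ term: 1.77·41.4^0.52·exp(0.02·69-3.3000) = 1.799
  Cl⁻ term: 0.102·666.2^0.62·exp(0.033·69+0.04·-12.0) = 34.65
  r_corr = 1.799 + 34.65 = 36.45 μm/a
Category bounds: 25…50 μm/a bracket r_corr ⇒ C3

C3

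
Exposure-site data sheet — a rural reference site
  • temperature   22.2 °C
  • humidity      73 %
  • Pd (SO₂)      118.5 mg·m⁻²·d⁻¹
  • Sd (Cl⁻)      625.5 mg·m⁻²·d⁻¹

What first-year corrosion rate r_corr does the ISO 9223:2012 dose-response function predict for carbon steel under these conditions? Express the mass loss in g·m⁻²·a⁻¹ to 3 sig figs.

r_corr = 1.54e+03 g·m⁻²·a⁻¹

carbon steel: temperature factor f = -0.054·(12.2) = -0.6588
  sulphur-dioxide contribution → 47.23 μm/a
  chloride contribution → 149.3 μm/a
  ⇒ r_corr(carbon steel) = 196.6 μm/a
Convert to mass loss: 196.6 μm/a × 7.85 g/cm³ = 1543 g·m⁻²·a⁻¹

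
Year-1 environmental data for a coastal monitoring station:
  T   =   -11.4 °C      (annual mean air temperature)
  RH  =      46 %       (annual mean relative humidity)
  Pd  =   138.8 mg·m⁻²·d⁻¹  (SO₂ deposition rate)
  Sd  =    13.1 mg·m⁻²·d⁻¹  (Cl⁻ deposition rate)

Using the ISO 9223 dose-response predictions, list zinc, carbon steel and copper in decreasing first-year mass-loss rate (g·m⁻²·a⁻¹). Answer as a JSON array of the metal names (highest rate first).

["carbon steel", "zinc", "copper"]

zinc: f(T) = +0.038·(T−10) [T≤10 °C] = -0.8132
  Pd branch = 0.0129·Pd^0.44·e^(0.046·RH+f) = 0.4159 μm/a
  Cl⁻ term: 0.0175·13.1^0.57·exp(0.008·46+0.085·-11.4) = 0.04158
  sum: 0.4159 + 0.04158 → r_corr = 0.4575 μm/a
  mass loss = 0.4575 μm/a × 7.14 g/cm³ = 3.267 g·m⁻²·a⁻¹
carbon steel: T≤10 °C ⇒ hinge +0.150·(-11.4−10) = -3.2100
  SO₂ term: 1.77·138.8^0.52·exp(0.02·46-3.2100) = 2.331
  Cl⁻ term: 0.102·13.1^0.62·exp(0.033·46+0.04·-11.4) = 1.454
  sum: 2.331 + 1.454 → r_corr = 3.785 μm/a
  mass loss = 3.785 μm/a × 7.85 g/cm³ = 29.71 g·m⁻²·a⁻¹
copper: temperature factor f = +0.126·(-21.4) = -2.6964
  SO₂ term: 0.0053·138.8^0.26·exp(0.059·46-2.6964) = 0.01945
  Cl⁻ term: 0.01025·13.1^0.27·exp(0.036·46+0.049·-11.4) = 0.06152
  sum: 0.01945 + 0.06152 → r_corr = 0.08097 μm/a
  mass loss = 0.08097 μm/a × 8.96 g/cm³ = 0.7255 g·m⁻²·a⁻¹
Ordering by g·m⁻²·a⁻¹: carbon steel (29.7) > zinc (3.27) > copper (0.725)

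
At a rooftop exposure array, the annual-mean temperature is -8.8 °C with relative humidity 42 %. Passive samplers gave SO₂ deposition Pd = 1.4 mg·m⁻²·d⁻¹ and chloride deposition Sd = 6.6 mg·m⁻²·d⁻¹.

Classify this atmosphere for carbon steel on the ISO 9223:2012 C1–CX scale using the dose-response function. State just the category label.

carbon steel: temperature factor f = +0.150·(-18.8) = -2.8200
  SO₂ term: 1.77·1.4^0.52·exp(0.02·42-2.8200) = 0.2911
  Cl⁻ term: 0.102·6.6^0.62·exp(0.033·42+0.04·-8.8) = 0.9242
  r_corr = 0.2911 + 0.9242 = 1.215 μm/a
1.22 μm/a falls in (0, 1.3] for carbon steel → category C1

C1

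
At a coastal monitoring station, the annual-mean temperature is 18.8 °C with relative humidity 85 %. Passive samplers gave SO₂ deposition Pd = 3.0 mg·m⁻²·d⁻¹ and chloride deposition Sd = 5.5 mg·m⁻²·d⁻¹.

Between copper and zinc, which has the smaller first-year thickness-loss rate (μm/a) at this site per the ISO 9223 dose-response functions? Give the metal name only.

zinc

copper: T>10 °C ⇒ hinge -0.080·(18.8−10) = -0.7040
  sulphur-dioxide contribution → 0.5255 μm/a
  chloride contribution → 0.8702 μm/a
  ⇒ r_corr(copper) = 1.396 μm/a
zinc: temperature factor f = -0.071·(8.8) = -0.6248
  sulphur-dioxide contribution → 0.5588 μm/a
  chloride contribution → 0.4512 μm/a
  total first-year rate 1.01 μm/a
Ordering by μm/a: copper (1.4) > zinc (1.01)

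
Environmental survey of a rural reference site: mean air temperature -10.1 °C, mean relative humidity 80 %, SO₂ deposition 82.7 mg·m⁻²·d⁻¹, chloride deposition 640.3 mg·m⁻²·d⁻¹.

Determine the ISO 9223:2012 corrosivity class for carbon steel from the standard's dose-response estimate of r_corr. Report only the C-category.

carbon steel: T≤10 °C ⇒ hinge +0.150·(-10.1−10) = -3.0150
  Pd branch = 1.77·Pd^0.52·e^(0.02·RH+f) = 4.271 μm/a
  Cl⁻ term: 0.102·640.3^0.62·exp(0.033·80+0.04·-10.1) = 52.44
  sum: 4.271 + 52.44 → r_corr = 56.71 μm/a
56.7 μm/a falls in (50, 80] for carbon steel → category C4

C4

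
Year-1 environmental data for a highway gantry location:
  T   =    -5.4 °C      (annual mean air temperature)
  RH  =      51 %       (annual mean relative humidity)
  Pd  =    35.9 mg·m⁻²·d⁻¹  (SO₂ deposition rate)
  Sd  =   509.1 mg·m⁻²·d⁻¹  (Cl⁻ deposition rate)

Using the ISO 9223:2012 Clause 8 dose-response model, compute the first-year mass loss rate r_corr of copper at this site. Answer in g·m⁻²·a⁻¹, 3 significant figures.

copper: T≤10 °C ⇒ hinge +0.126·(-5.4−10) = -1.9404
  sulphur-dioxide contribution → 0.03915 μm/a
  chloride contribution → 0.2655 μm/a
  total first-year rate 0.3046 μm/a
Convert to mass loss: 0.3046 μm/a × 8.96 g/cm³ = 2.729 g·m⁻²·a⁻¹

r_corr = 2.73 g·m⁻²·a⁻¹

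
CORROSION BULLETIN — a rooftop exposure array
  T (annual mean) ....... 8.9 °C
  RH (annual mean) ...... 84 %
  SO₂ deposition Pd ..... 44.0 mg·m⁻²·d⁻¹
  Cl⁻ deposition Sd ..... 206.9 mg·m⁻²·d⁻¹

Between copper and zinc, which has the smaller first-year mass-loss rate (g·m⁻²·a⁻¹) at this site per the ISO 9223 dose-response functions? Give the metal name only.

copper: temperature factor f = +0.126·(-1.1) = -0.1386
  sulphur-dioxide contribution → 1.753 μm/a
  chloride contribution → 1.376 μm/a
  ⇒ r_corr(copper) = 3.129 μm/a
  mass loss = 3.129 μm/a × 8.96 g/cm³ = 28.04 g·m⁻²·a⁻¹
zinc: T≤10 °C ⇒ hinge +0.038·(8.9−10) = -0.0418
  sulphur-dioxide contribution → 3.117 μm/a
  chloride contribution → 1.525 μm/a
  ⇒ r_corr(zinc) = 4.642 μm/a
  mass loss = 4.642 μm/a × 7.14 g/cm³ = 33.14 g·m⁻²·a⁻¹
Ordering by g·m⁻²·a⁻¹: zinc (33.1) > copper (28)

copper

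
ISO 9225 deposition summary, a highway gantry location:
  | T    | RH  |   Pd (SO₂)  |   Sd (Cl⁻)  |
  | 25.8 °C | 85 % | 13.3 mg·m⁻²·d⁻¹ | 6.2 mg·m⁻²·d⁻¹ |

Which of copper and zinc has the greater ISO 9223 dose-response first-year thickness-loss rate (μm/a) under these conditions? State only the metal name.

copper

copper: temperature factor f = -0.080·(15.8) = -1.2640
  sulphur-dioxide contribution → 0.4421 μm/a
  chloride contribution → 1.267 μm/a
  total first-year rate 1.709 μm/a
zinc: f(T) = -0.071·(T−10) [T>10 °C] = -1.1218
  sulphur-dioxide contribution → 0.6546 μm/a
  chloride contribution → 0.8758 μm/a
  total first-year rate 1.53 μm/a
Ordering by μm/a: copper (1.71) > zinc (1.53)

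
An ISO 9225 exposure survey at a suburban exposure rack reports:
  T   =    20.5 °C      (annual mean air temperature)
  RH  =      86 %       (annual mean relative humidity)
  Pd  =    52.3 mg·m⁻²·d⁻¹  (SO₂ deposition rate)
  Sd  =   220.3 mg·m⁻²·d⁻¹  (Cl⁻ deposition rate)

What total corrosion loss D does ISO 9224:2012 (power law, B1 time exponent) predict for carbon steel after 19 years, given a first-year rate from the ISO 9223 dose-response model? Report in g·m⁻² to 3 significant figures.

D(19) = 5.71e+03 g·m⁻²

carbon steel: f(T) = -0.054·(T−10) [T>10 °C] = -0.5670
  sulphur-dioxide contribution → 43.89 μm/a
  chloride contribution → 112.2 μm/a
  total first-year rate 156.1 μm/a
ISO 9224: D(t) = r_corr · t^b with b = 0.523 (carbon steel, B1)
  D(19) = 156.1 × 19^0.523 = 156.1 × 4.664 = 727.9 μm
  Mass loss = 727.9 μm × 7.85 g/cm³ = 5714 g·m⁻²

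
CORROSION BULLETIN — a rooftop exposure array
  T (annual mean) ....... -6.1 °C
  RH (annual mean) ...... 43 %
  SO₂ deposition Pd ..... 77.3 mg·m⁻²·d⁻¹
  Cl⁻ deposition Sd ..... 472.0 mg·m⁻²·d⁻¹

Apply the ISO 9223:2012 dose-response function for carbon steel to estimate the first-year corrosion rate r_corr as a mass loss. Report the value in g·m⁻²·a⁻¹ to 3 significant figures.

r_corr = 146 g·m⁻²·a⁻¹

carbon steel: temperature factor f = +0.150·(-16.1) = -2.4150
  sulphur-dioxide contribution → 3.585 μm/a
  chloride contribution → 15.02 μm/a
  ⇒ r_corr(carbon steel) = 18.61 μm/a
Convert to mass loss: 18.61 μm/a × 7.85 g/cm³ = 146.1 g·m⁻²·a⁻¹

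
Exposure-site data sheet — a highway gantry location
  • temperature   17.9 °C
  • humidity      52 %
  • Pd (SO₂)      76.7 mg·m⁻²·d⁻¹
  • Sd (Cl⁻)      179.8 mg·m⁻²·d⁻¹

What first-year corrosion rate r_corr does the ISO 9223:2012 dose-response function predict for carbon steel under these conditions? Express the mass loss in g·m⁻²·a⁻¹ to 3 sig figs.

carbon steel: f(T) = -0.054·(T−10) [T>10 °C] = -0.4266
  Pd branch = 1.77·Pd^0.52·e^(0.02·RH+f) = 31.22 μm/a
  Sd branch = 0.102·Sd^0.62·e^(0.033·RH+0.04·T) = 29.03 μm/a
  sum: 31.22 + 29.03 → r_corr = 60.25 μm/a
Convert to mass loss: 60.25 μm/a × 7.85 g/cm³ = 472.9 g·m⁻²·a⁻¹

r_corr = 473 g·m⁻²·a⁻¹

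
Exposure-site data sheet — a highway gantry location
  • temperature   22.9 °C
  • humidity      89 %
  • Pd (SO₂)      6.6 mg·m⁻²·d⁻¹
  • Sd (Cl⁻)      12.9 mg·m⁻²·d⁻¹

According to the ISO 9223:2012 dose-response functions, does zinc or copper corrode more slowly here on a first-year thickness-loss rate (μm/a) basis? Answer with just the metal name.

zinc: f(T) = -0.071·(T−10) [T>10 °C] = -0.9159
  Pd branch = 0.0129·Pd^0.44·e^(0.046·RH+f) = 0.7103 μm/a
  Sd branch = 0.0175·Sd^0.57·e^(0.008·RH+0.085·T) = 1.073 μm/a
  sum: 0.7103 + 1.073 → r_corr = 1.783 μm/a
copper: temperature factor f = -0.080·(12.9) = -1.0320
  SO₂ term: 0.0053·6.6^0.26·exp(0.059·89-1.0320) = 0.5884
  Sd branch = 0.01025·Sd^0.27·e^(0.036·RH+0.049·T) = 1.547 μm/a
  r_corr = 0.5884 + 1.547 = 2.135 μm/a
Ordering by μm/a: copper (2.13) > zinc (1.78)

zinc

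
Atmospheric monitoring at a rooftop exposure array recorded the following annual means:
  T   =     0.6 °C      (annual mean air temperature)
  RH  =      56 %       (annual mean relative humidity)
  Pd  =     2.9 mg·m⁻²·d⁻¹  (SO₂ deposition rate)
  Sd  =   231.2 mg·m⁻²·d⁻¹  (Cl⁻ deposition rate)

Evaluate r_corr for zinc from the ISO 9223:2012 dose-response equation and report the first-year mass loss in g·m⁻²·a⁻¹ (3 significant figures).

r_corr = 5.93 g·m⁻²·a⁻¹

zinc: T≤10 °C ⇒ hinge +0.038·(0.6−10) = -0.3572
  Pd branch = 0.0129·Pd^0.44·e^(0.046·RH+f) = 0.1895 μm/a
  Cl⁻ term: 0.0175·231.2^0.57·exp(0.008·56+0.085·0.6) = 0.6415
  sum: 0.1895 + 0.6415 → r_corr = 0.8311 μm/a
Convert to mass loss: 0.8311 μm/a × 7.14 g/cm³ = 5.934 g·m⁻²·a⁻¹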